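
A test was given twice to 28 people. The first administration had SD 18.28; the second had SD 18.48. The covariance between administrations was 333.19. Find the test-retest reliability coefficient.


r = cov(X,Y) / (SD_X * SD_Y)
r = 333.19 / (18.28 * 18.48)
r = 333.19 / 337.8144
r = 0.9863

0.9863


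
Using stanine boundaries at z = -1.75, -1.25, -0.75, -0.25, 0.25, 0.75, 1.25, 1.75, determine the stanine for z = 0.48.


Stanine boundaries: [-1.75, -1.25, -0.75, -0.25, 0.25, 0.75, 1.25, 1.75]
z = 0.48
Check each boundary:
  z >= -1.75 -> could be stanine 2
  z >= -1.25 -> could be stanine 3
  z >= -0.75 -> could be stanine 4
  z >= -0.25 -> could be stanine 5
  z >= 0.25 -> could be stanine 6
  z < 0.75
  z < 1.25
  z < 1.75
Highest qualifying boundary gives stanine = 6

6


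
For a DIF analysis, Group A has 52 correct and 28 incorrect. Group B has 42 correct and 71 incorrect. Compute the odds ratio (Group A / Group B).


Odds_A = 52/28 = 1.8571
Odds_B = 42/71 = 0.5915
OR = Odds_A / Odds_B = 1.8571 / 0.5915
Exactly, OR = (52 * 71) / (28 * 42) = 3692 / 1176
OR = 3.1395

3.1395


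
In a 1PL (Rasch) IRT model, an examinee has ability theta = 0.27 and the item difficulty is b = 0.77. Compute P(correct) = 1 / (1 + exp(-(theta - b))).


theta - b = 0.27 - 0.77 = -0.5
exp(-(theta - b)) = exp(0.5) = 1.6487
P = 1 / (1 + 1.6487)
P = 0.3775

0.3775


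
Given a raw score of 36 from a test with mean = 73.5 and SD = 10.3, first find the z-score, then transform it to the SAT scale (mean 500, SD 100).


z = (X - mean) / SD = (36 - 73.5) / 10.3
z = -37.5 / 10.3
z = -3.6408
SAT-scale = SAT = 500 + 100z
Carry z at full precision (z = -37.5 / 10.3) into the conversion:
SAT-scale = 500 + 100 * (-37.5 / 10.3) = 500 + -3750 / 10.3
SAT-scale = 500 + -364.0777
SAT-scale = 135.9223

135.9223


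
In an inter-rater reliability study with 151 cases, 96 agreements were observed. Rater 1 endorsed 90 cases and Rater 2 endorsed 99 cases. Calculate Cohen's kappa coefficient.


P_o = 96/151 = 0.635762
P_e = (90*99 + 61*52) / 22801 = 0.529889
kappa = (P_o - P_e) / (1 - P_e)
kappa = (0.635762 - 0.529889) / (1 - 0.529889)
kappa = 0.2252

0.2252


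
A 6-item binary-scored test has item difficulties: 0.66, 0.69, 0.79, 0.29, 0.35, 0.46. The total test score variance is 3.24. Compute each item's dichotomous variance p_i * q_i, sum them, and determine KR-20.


For each item, compute p_i * q_i:
  Item 1: 0.66 * 0.34 = 0.2244
  Item 2: 0.69 * 0.31 = 0.2139
  Item 3: 0.79 * 0.21 = 0.1659
  Item 4: 0.29 * 0.71 = 0.2059
  Item 5: 0.35 * 0.65 = 0.2275
  Item 6: 0.46 * 0.54 = 0.2484
Sum(p_i * q_i) = 0.2244 + 0.2139 + 0.1659 + 0.2059 + 0.2275 + 0.2484 = 1.286
KR-20 = (k/(k-1)) * (1 - Sum(p_i*q_i) / Var_total)
= (6/5) * (1 - 1.286/3.24)
= 1.2 * 0.6031
KR-20 = 0.7237

0.7237


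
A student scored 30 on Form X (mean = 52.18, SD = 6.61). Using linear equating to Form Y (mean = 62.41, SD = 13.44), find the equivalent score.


slope = SD_Y / SD_X = 13.44 / 6.61 ~ 2.0333
intercept = mean_Y - slope * mean_X = 62.41 - (13.44 / 6.61) * 52.18 ~ -43.6867
Y = slope * X + intercept. To avoid rounding drift from the rounded slope/intercept, evaluate the equivalent form Y = mean_Y + SD_Y * (X - mean_X) / SD_X at full precision:
Y = 62.41 + 13.44 * (30 - 52.18) / 6.61
Y = 62.41 - 13.44 * 22.18 / 6.61
Y = 62.41 - 298.0992 / 6.61
Y = 62.41 - 45.0982
Y = 17.3118

17.3118


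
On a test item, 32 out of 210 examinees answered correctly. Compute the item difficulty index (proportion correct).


Item difficulty p = number correct / total examinees
p = 32 / 210
p = 0.1524

0.1524


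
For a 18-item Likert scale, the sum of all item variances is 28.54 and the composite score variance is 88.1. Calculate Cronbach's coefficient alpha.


alpha = (k/(k-1)) * (1 - sum(si^2)/s_total^2)
= (18/17) * (1 - 28.54/88.1)
alpha = 0.7158

0.7158


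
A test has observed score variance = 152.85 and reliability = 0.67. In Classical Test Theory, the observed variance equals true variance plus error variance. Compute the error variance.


var_true = rxx * var_obs = 0.67 * 152.85 = 102.4095
var_error = var_obs - var_true
var_error = 152.85 - 102.4095
var_error = 50.4405

50.4405


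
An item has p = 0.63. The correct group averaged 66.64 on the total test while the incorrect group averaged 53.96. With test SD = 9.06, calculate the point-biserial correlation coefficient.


q = 1 - p = 0.37
rpb = ((M1 - M0) / SD) * sqrt(p * q)
rpb = ((66.64 - 53.96) / 9.06) * sqrt(0.63 * 0.37)
rpb = 0.6757

0.6757


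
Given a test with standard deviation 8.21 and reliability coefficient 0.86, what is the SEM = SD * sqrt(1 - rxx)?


SEM = SD * sqrt(1 - rxx)
SEM = 8.21 * sqrt(1 - 0.86)
SEM = 8.21 * sqrt(0.14) = 8.21 * 0.374166
SEM = 3.0719

3.0719


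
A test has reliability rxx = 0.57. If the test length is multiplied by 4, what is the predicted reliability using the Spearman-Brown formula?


r_new = (n * rxx) / (1 + (n-1) * rxx)
r_new = (4 * 0.57) / (1 + 3 * 0.57)
r_new = 2.28 / 2.71
r_new = 0.8413

0.8413


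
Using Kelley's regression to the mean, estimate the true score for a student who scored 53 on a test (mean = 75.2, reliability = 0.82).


T_est = rxx * X + (1 - rxx) * mean
T_est = 0.82 * 53 + 0.18 * 75.2
T_est = 43.46 + 13.536
T_est = 56.996

56.996


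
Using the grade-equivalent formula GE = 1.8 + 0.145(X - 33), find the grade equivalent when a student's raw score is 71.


raw - median = 71 - 33 = 38
slope * diff = 0.145 * 38 = 5.51
GE = 1.8 + 5.51
GE = 7.31

7.31


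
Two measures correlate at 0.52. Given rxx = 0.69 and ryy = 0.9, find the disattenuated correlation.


r_corrected = rxy / sqrt(rxx * ryy)
= 0.52 / sqrt(0.69 * 0.9)
= 0.52 / sqrt(0.621)
= 0.52 / 0.788036
r_corrected = 0.6599

0.6599


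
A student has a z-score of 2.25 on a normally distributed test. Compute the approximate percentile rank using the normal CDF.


CDF(z) = 0.5 * (1 + erf(z/sqrt(2)))
erf(1.591) = 0.9756
CDF = 0.9878
Percentile rank = 0.9878 * 100 = 98.78

98.78


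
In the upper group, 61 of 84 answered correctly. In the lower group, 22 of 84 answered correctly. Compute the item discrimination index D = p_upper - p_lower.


p_upper = 61/84 = 0.7262
p_lower = 22/84 = 0.2619
D = 0.7262 - 0.2619 = 0.4643

0.4643


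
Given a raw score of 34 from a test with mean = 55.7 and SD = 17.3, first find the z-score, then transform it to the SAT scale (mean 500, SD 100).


z = (X - mean) / SD = (34 - 55.7) / 17.3
z = -21.7 / 17.3
z = -1.2543
SAT-scale = SAT = 500 + 100z
Carry z at full precision (z = -21.7 / 17.3) into the conversion:
SAT-scale = 500 + 100 * (-21.7 / 17.3) = 500 + -2170 / 17.3
SAT-scale = 500 + -125.4335
SAT-scale = 374.5665

374.5665


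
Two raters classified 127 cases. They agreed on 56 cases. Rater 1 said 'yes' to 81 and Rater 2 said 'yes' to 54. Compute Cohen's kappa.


P_o = 56/127 = 0.440945
P_e = (81*54 + 46*73) / 16129 = 0.479385
kappa = (P_o - P_e) / (1 - P_e)
kappa = (0.440945 - 0.479385) / (1 - 0.479385)
kappa = -0.0738

-0.0738


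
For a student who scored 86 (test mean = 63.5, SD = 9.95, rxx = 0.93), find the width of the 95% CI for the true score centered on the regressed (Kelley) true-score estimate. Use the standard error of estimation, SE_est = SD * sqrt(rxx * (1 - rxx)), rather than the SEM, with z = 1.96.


True score estimate = 0.93*86 + 0.07*63.5 = 84.425
SE_est = SD * sqrt(rxx * (1 - rxx)) = 9.95 * sqrt(0.93 * 0.07) = 9.95 * sqrt(0.0651) = 2.538713
CI = T_est +/- z * SE_est, so width = 2 * z * SE_est = 2 * 1.96 * 2.538713
Width = 9.9518

9.9518


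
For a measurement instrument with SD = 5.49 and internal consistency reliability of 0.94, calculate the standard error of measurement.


SEM = SD * sqrt(1 - rxx)
SEM = 5.49 * sqrt(1 - 0.94)
SEM = 5.49 * sqrt(0.06) = 5.49 * 0.244949
SEM = 1.3448

1.3448


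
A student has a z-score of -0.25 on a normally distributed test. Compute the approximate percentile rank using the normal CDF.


CDF(z) = 0.5 * (1 + erf(z/sqrt(2)))
erf(-0.1768) = -0.1974
CDF = 0.4013
Percentile rank = 0.4013 * 100 = 40.13

40.13


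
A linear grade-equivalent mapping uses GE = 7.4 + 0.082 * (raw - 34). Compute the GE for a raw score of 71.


raw - median = 71 - 34 = 37
slope * diff = 0.082 * 37 = 3.034
GE = 7.4 + 3.034
GE = 10.434

10.434


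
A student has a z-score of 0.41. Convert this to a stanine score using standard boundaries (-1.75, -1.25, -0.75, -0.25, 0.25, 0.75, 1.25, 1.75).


Stanine boundaries: [-1.75, -1.25, -0.75, -0.25, 0.25, 0.75, 1.25, 1.75]
z = 0.41
Check each boundary:
  z >= -1.75 -> could be stanine 2
  z >= -1.25 -> could be stanine 3
  z >= -0.75 -> could be stanine 4
  z >= -0.25 -> could be stanine 5
  z >= 0.25 -> could be stanine 6
  z < 0.75
  z < 1.25
  z < 1.75
Highest qualifying boundary gives stanine = 6

6


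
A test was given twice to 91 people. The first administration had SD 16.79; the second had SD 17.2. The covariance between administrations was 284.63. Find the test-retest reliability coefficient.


r = cov(X,Y) / (SD_X * SD_Y)
r = 284.63 / (16.79 * 17.2)
r = 284.63 / 288.788
r = 0.9856

0.9856


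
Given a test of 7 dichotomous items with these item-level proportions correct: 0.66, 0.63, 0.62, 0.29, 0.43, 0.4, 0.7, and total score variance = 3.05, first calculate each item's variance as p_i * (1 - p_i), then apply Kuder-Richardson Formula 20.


For each item, compute p_i * q_i:
  Item 1: 0.66 * 0.34 = 0.2244
  Item 2: 0.63 * 0.37 = 0.2331
  Item 3: 0.62 * 0.38 = 0.2356
  Item 4: 0.29 * 0.71 = 0.2059
  Item 5: 0.43 * 0.57 = 0.2451
  Item 6: 0.4 * 0.6 = 0.24
  Item 7: 0.7 * 0.3 = 0.21
Sum(p_i * q_i) = 0.2244 + 0.2331 + 0.2356 + 0.2059 + 0.2451 + 0.24 + 0.21 = 1.5941
KR-20 = (k/(k-1)) * (1 - Sum(p_i*q_i) / Var_total)
= (7/6) * (1 - 1.5941/3.05)
= 1.1667 * 0.4773
KR-20 = 0.5569

0.5569


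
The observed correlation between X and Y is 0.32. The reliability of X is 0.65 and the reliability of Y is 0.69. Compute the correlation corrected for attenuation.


r_corrected = rxy / sqrt(rxx * ryy)
= 0.32 / sqrt(0.65 * 0.69)
= 0.32 / sqrt(0.4485)
= 0.32 / 0.669701
r_corrected = 0.4778

0.4778


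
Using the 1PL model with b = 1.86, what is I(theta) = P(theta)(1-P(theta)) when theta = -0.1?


P = 1/(1+exp(-(-0.1-1.86))) = 0.1235
I = P*(1-P) = 0.1235 * 0.8765
I = 0.1082

0.1082


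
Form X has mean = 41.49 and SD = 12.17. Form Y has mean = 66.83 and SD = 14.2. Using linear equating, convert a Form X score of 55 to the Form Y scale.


slope = SD_Y / SD_X = 14.2 / 12.17 ~ 1.1668
intercept = mean_Y - slope * mean_X = 66.83 - (14.2 / 12.17) * 41.49 ~ 18.4193
Y = slope * X + intercept. To avoid rounding drift from the rounded slope/intercept, evaluate the equivalent form Y = mean_Y + SD_Y * (X - mean_X) / SD_X at full precision:
Y = 66.83 + 14.2 * (55 - 41.49) / 12.17
Y = 66.83 + 14.2 * 13.51 / 12.17
Y = 66.83 + 191.842 / 12.17
Y = 66.83 + 15.7635
Y = 82.5935

82.5935


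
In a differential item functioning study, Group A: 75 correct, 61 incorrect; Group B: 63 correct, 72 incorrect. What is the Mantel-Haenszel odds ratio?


Odds_A = 75/61 = 1.2295
Odds_B = 63/72 = 0.875
OR = Odds_A / Odds_B = 1.2295 / 0.875
Exactly, OR = (75 * 72) / (61 * 63) = 5400 / 3843
OR = 1.4052

1.4052


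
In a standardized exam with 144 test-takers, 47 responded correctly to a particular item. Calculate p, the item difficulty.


Item difficulty p = number correct / total examinees
p = 47 / 144
p = 0.3264

0.3264


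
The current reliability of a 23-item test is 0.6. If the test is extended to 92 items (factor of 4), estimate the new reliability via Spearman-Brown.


r_new = (n * rxx) / (1 + (n-1) * rxx)
r_new = (4 * 0.6) / (1 + 3 * 0.6)
r_new = 2.4 / 2.8
r_new = 0.8571

0.8571


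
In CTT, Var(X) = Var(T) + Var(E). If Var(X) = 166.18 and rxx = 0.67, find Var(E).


var_true = rxx * var_obs = 0.67 * 166.18 = 111.3406
var_error = var_obs - var_true
var_error = 166.18 - 111.3406
var_error = 54.8394

54.8394


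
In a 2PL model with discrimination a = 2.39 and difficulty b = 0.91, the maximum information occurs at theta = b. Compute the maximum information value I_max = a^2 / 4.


For 2PL, max info at theta = b = 0.91
I_max = a^2 / 4 = 2.39^2 / 4
= 5.7121 / 4
I_max = 1.428

1.428


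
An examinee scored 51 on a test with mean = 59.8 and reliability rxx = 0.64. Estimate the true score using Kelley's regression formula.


T_est = rxx * X + (1 - rxx) * mean
T_est = 0.64 * 51 + 0.36 * 59.8
T_est = 32.64 + 21.528
T_est = 54.168

54.168


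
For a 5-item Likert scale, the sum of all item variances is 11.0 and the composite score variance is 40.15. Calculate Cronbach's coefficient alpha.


alpha = (k/(k-1)) * (1 - sum(si^2)/s_total^2)
= (5/4) * (1 - 11.0/40.15)
alpha = 0.9075

0.9075


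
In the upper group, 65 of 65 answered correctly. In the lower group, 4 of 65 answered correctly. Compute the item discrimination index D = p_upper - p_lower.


p_upper = 65/65 = 1.0
p_lower = 4/65 = 0.0615
D = 1.0 - 0.0615 = 0.9385

0.9385


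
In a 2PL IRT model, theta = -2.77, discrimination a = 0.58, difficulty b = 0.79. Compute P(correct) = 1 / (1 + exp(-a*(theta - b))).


a*(theta - b) = 0.58 * (-2.77 - 0.79) = -2.0648
exp(--2.0648) = 7.8837
P = 1 / (1 + 7.8837)
P = 0.1126

0.1126


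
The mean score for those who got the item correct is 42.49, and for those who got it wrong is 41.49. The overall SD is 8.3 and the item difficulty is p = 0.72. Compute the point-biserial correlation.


q = 1 - p = 0.28
rpb = ((M1 - M0) / SD) * sqrt(p * q)
rpb = ((42.49 - 41.49) / 8.3) * sqrt(0.72 * 0.28)
rpb = 0.0541

0.0541


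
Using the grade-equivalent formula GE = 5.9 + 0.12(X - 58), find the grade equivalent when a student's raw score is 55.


raw - median = 55 - 58 = -3
slope * diff = 0.12 * -3 = -0.36
GE = 5.9 + -0.36
GE = 5.54

5.54


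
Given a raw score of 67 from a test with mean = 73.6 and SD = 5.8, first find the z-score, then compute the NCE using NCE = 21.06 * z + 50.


z = (X - mean) / SD = (67 - 73.6) / 5.8
z = -6.6 / 5.8
z = -1.1379
NCE = NCE = 21.06z + 50
Carry z at full precision (z = -6.6 / 5.8) into the conversion:
NCE = 21.06 * (-6.6 / 5.8) + 50 = -138.996 / 5.8 + 50
NCE = -23.9648 + 50
NCE = 26.0352

26.0352


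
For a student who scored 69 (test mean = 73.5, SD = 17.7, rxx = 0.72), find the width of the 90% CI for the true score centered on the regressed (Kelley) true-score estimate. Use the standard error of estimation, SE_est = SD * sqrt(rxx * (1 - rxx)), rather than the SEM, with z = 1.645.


True score estimate = 0.72*69 + 0.28*73.5 = 70.26
SE_est = SD * sqrt(rxx * (1 - rxx)) = 17.7 * sqrt(0.72 * 0.28) = 17.7 * sqrt(0.2016) = 7.94728
CI = T_est +/- z * SE_est, so width = 2 * z * SE_est = 2 * 1.645 * 7.94728
Width = 26.1466

26.1466


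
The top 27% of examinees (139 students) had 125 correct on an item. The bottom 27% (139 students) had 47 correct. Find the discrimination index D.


p_upper = 125/139 = 0.8993
p_lower = 47/139 = 0.3381
D = 0.8993 - 0.3381 = 0.5612

0.5612


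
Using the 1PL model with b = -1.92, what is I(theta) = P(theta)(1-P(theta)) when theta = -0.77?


P = 1/(1+exp(-(-0.77--1.92))) = 0.7595
I = P*(1-P) = 0.7595 * 0.2405
I = 0.1827

0.1827


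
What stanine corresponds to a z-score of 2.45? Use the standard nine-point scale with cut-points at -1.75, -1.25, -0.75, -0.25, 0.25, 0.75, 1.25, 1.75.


Stanine boundaries: [-1.75, -1.25, -0.75, -0.25, 0.25, 0.75, 1.25, 1.75]
z = 2.45
Check each boundary:
  z >= -1.75 -> could be stanine 2
  z >= -1.25 -> could be stanine 3
  z >= -0.75 -> could be stanine 4
  z >= -0.25 -> could be stanine 5
  z >= 0.25 -> could be stanine 6
  z >= 0.75 -> could be stanine 7
  z >= 1.25 -> could be stanine 8
  z >= 1.75 -> could be stanine 9
Highest qualifying boundary gives stanine = 9

9


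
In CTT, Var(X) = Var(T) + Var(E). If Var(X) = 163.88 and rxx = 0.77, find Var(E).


var_true = rxx * var_obs = 0.77 * 163.88 = 126.1876
var_error = var_obs - var_true
var_error = 163.88 - 126.1876
var_error = 37.6924

37.6924


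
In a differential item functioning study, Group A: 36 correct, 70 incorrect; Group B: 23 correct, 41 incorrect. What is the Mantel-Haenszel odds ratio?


Odds_A = 36/70 = 0.5143
Odds_B = 23/41 = 0.561
OR = Odds_A / Odds_B = 0.5143 / 0.561
Exactly, OR = (36 * 41) / (70 * 23) = 1476 / 1610
OR = 0.9168

0.9168


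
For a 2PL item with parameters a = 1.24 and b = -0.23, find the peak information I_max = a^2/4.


For 2PL, max info at theta = b = -0.23
I_max = a^2 / 4 = 1.24^2 / 4
= 1.5376 / 4
I_max = 0.3844

0.3844


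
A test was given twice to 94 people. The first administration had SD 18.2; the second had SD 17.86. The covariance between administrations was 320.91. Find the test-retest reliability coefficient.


r = cov(X,Y) / (SD_X * SD_Y)
r = 320.91 / (18.2 * 17.86)
r = 320.91 / 325.052
r = 0.9873

0.9873


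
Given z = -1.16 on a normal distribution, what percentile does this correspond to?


CDF(z) = 0.5 * (1 + erf(z/sqrt(2)))
erf(-0.8202) = -0.754
CDF = 0.123
Percentile rank = 0.123 * 100 = 12.3

12.3


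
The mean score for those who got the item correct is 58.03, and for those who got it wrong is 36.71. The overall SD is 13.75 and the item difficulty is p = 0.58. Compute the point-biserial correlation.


q = 1 - p = 0.42
rpb = ((M1 - M0) / SD) * sqrt(p * q)
rpb = ((58.03 - 36.71) / 13.75) * sqrt(0.58 * 0.42)
rpb = 0.7653

0.7653


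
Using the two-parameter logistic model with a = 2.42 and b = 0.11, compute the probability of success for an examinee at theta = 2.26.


a*(theta - b) = 2.42 * (2.26 - 0.11) = 5.203
exp(-5.203) = 0.0055
P = 1 / (1 + 0.0055)
P = 0.9945

0.9945


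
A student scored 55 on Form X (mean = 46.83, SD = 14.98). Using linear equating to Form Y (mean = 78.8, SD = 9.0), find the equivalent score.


slope = SD_Y / SD_X = 9.0 / 14.98 ~ 0.6008
intercept = mean_Y - slope * mean_X = 78.8 - (9.0 / 14.98) * 46.83 ~ 50.6645
Y = slope * X + intercept. To avoid rounding drift from the rounded slope/intercept, evaluate the equivalent form Y = mean_Y + SD_Y * (X - mean_X) / SD_X at full precision:
Y = 78.8 + 9.0 * (55 - 46.83) / 14.98
Y = 78.8 + 9.0 * 8.17 / 14.98
Y = 78.8 + 73.53 / 14.98
Y = 78.8 + 4.9085
Y = 83.7085

83.7085


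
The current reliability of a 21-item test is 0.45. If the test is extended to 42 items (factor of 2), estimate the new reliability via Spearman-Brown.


r_new = (n * rxx) / (1 + (n-1) * rxx)
r_new = (2 * 0.45) / (1 + 1 * 0.45)
r_new = 0.9 / 1.45
r_new = 0.6207

0.6207


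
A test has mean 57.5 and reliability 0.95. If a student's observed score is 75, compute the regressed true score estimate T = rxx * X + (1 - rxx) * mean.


T_est = rxx * X + (1 - rxx) * mean
T_est = 0.95 * 75 + 0.05 * 57.5
T_est = 71.25 + 2.875
T_est = 74.125

74.125


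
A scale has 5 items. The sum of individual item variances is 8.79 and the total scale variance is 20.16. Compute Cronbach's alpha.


alpha = (k/(k-1)) * (1 - sum(si^2)/s_total^2)
= (5/4) * (1 - 8.79/20.16)
alpha = 0.705

0.705


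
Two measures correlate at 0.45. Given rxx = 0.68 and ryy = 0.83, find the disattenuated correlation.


r_corrected = rxy / sqrt(rxx * ryy)
= 0.45 / sqrt(0.68 * 0.83)
= 0.45 / sqrt(0.5644)
= 0.45 / 0.751266
r_corrected = 0.599

0.599


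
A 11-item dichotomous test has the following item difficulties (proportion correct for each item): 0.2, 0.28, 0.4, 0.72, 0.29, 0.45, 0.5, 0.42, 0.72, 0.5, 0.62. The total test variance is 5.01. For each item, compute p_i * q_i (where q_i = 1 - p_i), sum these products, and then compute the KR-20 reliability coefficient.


For each item, compute p_i * q_i:
  Item 1: 0.2 * 0.8 = 0.16
  Item 2: 0.28 * 0.72 = 0.2016
  Item 3: 0.4 * 0.6 = 0.24
  Item 4: 0.72 * 0.28 = 0.2016
  Item 5: 0.29 * 0.71 = 0.2059
  Item 6: 0.45 * 0.55 = 0.2475
  Item 7: 0.5 * 0.5 = 0.25
  Item 8: 0.42 * 0.58 = 0.2436
  Item 9: 0.72 * 0.28 = 0.2016
  Item 10: 0.5 * 0.5 = 0.25
  Item 11: 0.62 * 0.38 = 0.2356
Sum(p_i * q_i) = 0.16 + 0.2016 + 0.24 + 0.2016 + 0.2059 + 0.2475 + 0.25 + 0.2436 + 0.2016 + 0.25 + 0.2356 = 2.4374
KR-20 = (k/(k-1)) * (1 - Sum(p_i*q_i) / Var_total)
= (11/10) * (1 - 2.4374/5.01)
= 1.1 * 0.5135
KR-20 = 0.5648

0.5648


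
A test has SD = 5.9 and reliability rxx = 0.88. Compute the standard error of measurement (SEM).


SEM = SD * sqrt(1 - rxx)
SEM = 5.9 * sqrt(1 - 0.88)
SEM = 5.9 * sqrt(0.12) = 5.9 * 0.34641
SEM = 2.0438

2.0438


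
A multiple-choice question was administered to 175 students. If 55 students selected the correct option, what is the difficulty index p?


Item difficulty p = number correct / total examinees
p = 55 / 175
p = 0.3143

0.3143


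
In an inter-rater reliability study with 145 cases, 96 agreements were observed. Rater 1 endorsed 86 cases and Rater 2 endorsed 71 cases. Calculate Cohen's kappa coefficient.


P_o = 96/145 = 0.662069
P_e = (86*71 + 59*74) / 21025 = 0.498074
kappa = (P_o - P_e) / (1 - P_e)
kappa = (0.662069 - 0.498074) / (1 - 0.498074)
kappa = 0.3267

0.3267


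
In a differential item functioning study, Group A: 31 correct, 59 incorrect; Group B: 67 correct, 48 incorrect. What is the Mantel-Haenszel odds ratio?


Odds_A = 31/59 = 0.5254
Odds_B = 67/48 = 1.3958
OR = Odds_A / Odds_B = 0.5254 / 1.3958
Exactly, OR = (31 * 48) / (59 * 67) = 1488 / 3953
OR = 0.3764

0.3764


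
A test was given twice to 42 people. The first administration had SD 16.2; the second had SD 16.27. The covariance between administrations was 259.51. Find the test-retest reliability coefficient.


r = cov(X,Y) / (SD_X * SD_Y)
r = 259.51 / (16.2 * 16.27)
r = 259.51 / 263.574
r = 0.9846

0.9846


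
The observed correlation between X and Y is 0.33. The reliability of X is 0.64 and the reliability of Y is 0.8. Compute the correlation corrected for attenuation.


r_corrected = rxy / sqrt(rxx * ryy)
= 0.33 / sqrt(0.64 * 0.8)
= 0.33 / sqrt(0.512)
= 0.33 / 0.715542
r_corrected = 0.4612

0.4612


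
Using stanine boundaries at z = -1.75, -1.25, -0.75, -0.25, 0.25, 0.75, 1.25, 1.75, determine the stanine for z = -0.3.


Stanine boundaries: [-1.75, -1.25, -0.75, -0.25, 0.25, 0.75, 1.25, 1.75]
z = -0.3
Check each boundary:
  z >= -1.75 -> could be stanine 2
  z >= -1.25 -> could be stanine 3
  z >= -0.75 -> could be stanine 4
  z < -0.25
  z < 0.25
  z < 0.75
  z < 1.25
  z < 1.75
Highest qualifying boundary gives stanine = 4

4


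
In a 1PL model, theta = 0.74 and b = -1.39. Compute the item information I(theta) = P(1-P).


P = 1/(1+exp(-(0.74--1.39))) = 0.8938
I = P*(1-P) = 0.8938 * 0.1062
I = 0.0949

0.0949


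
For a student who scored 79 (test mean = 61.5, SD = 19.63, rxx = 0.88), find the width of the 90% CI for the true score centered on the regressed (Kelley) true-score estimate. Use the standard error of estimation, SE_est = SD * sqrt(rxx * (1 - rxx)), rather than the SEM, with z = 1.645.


True score estimate = 0.88*79 + 0.12*61.5 = 76.9
SE_est = SD * sqrt(rxx * (1 - rxx)) = 19.63 * sqrt(0.88 * 0.12) = 19.63 * sqrt(0.1056) = 6.378995
CI = T_est +/- z * SE_est, so width = 2 * z * SE_est = 2 * 1.645 * 6.378995
Width = 20.9869

20.9869


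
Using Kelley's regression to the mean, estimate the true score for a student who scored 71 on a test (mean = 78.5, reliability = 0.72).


T_est = rxx * X + (1 - rxx) * mean
T_est = 0.72 * 71 + 0.28 * 78.5
T_est = 51.12 + 21.98
T_est = 73.1

73.1


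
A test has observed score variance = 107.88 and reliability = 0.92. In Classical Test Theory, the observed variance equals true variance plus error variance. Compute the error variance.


var_true = rxx * var_obs = 0.92 * 107.88 = 99.2496
var_error = var_obs - var_true
var_error = 107.88 - 99.2496
var_error = 8.6304

8.6304


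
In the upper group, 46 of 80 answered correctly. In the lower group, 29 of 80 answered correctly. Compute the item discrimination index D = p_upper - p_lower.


p_upper = 46/80 = 0.575
p_lower = 29/80 = 0.3625
D = 0.575 - 0.3625 = 0.2125

0.2125


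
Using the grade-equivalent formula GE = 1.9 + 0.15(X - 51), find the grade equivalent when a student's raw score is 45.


raw - median = 45 - 51 = -6
slope * diff = 0.15 * -6 = -0.9
GE = 1.9 + -0.9
GE = 1.0

1.0


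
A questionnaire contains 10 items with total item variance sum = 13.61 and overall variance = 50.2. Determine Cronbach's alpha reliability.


alpha = (k/(k-1)) * (1 - sum(si^2)/s_total^2)
= (10/9) * (1 - 13.61/50.2)
alpha = 0.8099

0.8099


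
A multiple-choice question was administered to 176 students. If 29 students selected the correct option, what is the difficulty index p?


Item difficulty p = number correct / total examinees
p = 29 / 176
p = 0.1648

0.1648


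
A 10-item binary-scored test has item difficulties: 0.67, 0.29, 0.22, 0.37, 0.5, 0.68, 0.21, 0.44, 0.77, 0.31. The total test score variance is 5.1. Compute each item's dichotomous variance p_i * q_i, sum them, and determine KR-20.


For each item, compute p_i * q_i:
  Item 1: 0.67 * 0.33 = 0.2211
  Item 2: 0.29 * 0.71 = 0.2059
  Item 3: 0.22 * 0.78 = 0.1716
  Item 4: 0.37 * 0.63 = 0.2331
  Item 5: 0.5 * 0.5 = 0.25
  Item 6: 0.68 * 0.32 = 0.2176
  Item 7: 0.21 * 0.79 = 0.1659
  Item 8: 0.44 * 0.56 = 0.2464
  Item 9: 0.77 * 0.23 = 0.1771
  Item 10: 0.31 * 0.69 = 0.2139
Sum(p_i * q_i) = 0.2211 + 0.2059 + 0.1716 + 0.2331 + 0.25 + 0.2176 + 0.1659 + 0.2464 + 0.1771 + 0.2139 = 2.1026
KR-20 = (k/(k-1)) * (1 - Sum(p_i*q_i) / Var_total)
= (10/9) * (1 - 2.1026/5.1)
= 1.1111 * 0.5877
KR-20 = 0.653

0.653


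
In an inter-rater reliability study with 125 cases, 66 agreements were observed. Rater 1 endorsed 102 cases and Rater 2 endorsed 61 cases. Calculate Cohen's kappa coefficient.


P_o = 66/125 = 0.528
P_e = (102*61 + 23*64) / 15625 = 0.492416
kappa = (P_o - P_e) / (1 - P_e)
kappa = (0.528 - 0.492416) / (1 - 0.492416)
kappa = 0.0701

0.0701


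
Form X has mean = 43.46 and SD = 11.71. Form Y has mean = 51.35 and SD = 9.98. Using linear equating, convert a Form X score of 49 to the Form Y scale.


slope = SD_Y / SD_X = 9.98 / 11.71 ~ 0.8523
intercept = mean_Y - slope * mean_X = 51.35 - (9.98 / 11.71) * 43.46 ~ 14.3106
Y = slope * X + intercept. To avoid rounding drift from the rounded slope/intercept, evaluate the equivalent form Y = mean_Y + SD_Y * (X - mean_X) / SD_X at full precision:
Y = 51.35 + 9.98 * (49 - 43.46) / 11.71
Y = 51.35 + 9.98 * 5.54 / 11.71
Y = 51.35 + 55.2892 / 11.71
Y = 51.35 + 4.7215
Y = 56.0715

56.0715


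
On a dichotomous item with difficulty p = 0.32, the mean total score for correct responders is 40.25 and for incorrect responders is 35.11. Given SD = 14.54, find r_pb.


q = 1 - p = 0.68
rpb = ((M1 - M0) / SD) * sqrt(p * q)
rpb = ((40.25 - 35.11) / 14.54) * sqrt(0.32 * 0.68)
rpb = 0.1649

0.1649


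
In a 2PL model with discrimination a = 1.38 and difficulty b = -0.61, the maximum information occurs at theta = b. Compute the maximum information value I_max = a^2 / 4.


For 2PL, max info at theta = b = -0.61
I_max = a^2 / 4 = 1.38^2 / 4
= 1.9044 / 4
I_max = 0.4761

0.4761


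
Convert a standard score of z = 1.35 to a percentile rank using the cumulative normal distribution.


CDF(z) = 0.5 * (1 + erf(z/sqrt(2)))
erf(0.9546) = 0.823
CDF = 0.9115
Percentile rank = 0.9115 * 100 = 91.15

91.15


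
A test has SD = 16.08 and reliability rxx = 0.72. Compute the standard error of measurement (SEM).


SEM = SD * sqrt(1 - rxx)
SEM = 16.08 * sqrt(1 - 0.72)
SEM = 16.08 * sqrt(0.28) = 16.08 * 0.52915
SEM = 8.5087

8.5087


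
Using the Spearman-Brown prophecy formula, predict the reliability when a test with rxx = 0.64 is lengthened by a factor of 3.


r_new = (n * rxx) / (1 + (n-1) * rxx)
r_new = (3 * 0.64) / (1 + 2 * 0.64)
r_new = 1.92 / 2.28
r_new = 0.8421

0.8421


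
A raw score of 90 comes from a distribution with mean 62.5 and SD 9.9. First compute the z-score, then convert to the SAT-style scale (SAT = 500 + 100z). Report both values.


z = (X - mean) / SD = (90 - 62.5) / 9.9
z = 27.5 / 9.9
z = 2.7778
SAT-scale = SAT = 500 + 100z
Carry z at full precision (z = 27.5 / 9.9) into the conversion:
SAT-scale = 500 + 100 * (27.5 / 9.9) = 500 + 2750 / 9.9
SAT-scale = 500 + 277.7778
SAT-scale = 777.7778

777.7778


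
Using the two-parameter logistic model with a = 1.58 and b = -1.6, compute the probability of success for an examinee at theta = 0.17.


a*(theta - b) = 1.58 * (0.17 - -1.6) = 2.7966
exp(-2.7966) = 0.061
P = 1 / (1 + 0.061)
P = 0.9425

0.9425


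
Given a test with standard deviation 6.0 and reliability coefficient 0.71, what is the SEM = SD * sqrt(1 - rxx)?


SEM = SD * sqrt(1 - rxx)
SEM = 6.0 * sqrt(1 - 0.71)
SEM = 6.0 * sqrt(0.29) = 6.0 * 0.538516
SEM = 3.2311

3.2311


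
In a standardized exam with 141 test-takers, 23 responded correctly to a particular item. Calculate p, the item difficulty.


Item difficulty p = number correct / total examinees
p = 23 / 141
p = 0.1631

0.1631


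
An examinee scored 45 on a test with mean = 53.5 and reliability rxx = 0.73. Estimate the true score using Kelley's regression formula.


T_est = rxx * X + (1 - rxx) * mean
T_est = 0.73 * 45 + 0.27 * 53.5
T_est = 32.85 + 14.445
T_est = 47.295

47.295


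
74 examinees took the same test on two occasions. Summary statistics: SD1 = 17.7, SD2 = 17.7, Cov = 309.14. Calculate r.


r = cov(X,Y) / (SD_X * SD_Y)
r = 309.14 / (17.7 * 17.7)
r = 309.14 / 313.29
r = 0.9868

0.9868


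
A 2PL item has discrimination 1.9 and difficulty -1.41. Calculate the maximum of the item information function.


For 2PL, max info at theta = b = -1.41
I_max = a^2 / 4 = 1.9^2 / 4
= 3.61 / 4
I_max = 0.9025

0.9025


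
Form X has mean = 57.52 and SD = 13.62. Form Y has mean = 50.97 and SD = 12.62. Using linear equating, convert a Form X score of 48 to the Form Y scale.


slope = SD_Y / SD_X = 12.62 / 13.62 ~ 0.9266
intercept = mean_Y - slope * mean_X = 50.97 - (12.62 / 13.62) * 57.52 ~ -2.3268
Y = slope * X + intercept. To avoid rounding drift from the rounded slope/intercept, evaluate the equivalent form Y = mean_Y + SD_Y * (X - mean_X) / SD_X at full precision:
Y = 50.97 + 12.62 * (48 - 57.52) / 13.62
Y = 50.97 - 12.62 * 9.52 / 13.62
Y = 50.97 - 120.1424 / 13.62
Y = 50.97 - 8.821
Y = 42.149

42.149


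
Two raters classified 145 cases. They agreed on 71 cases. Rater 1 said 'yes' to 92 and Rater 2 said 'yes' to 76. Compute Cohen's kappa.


P_o = 71/145 = 0.489655
P_e = (92*76 + 53*69) / 21025 = 0.506492
kappa = (P_o - P_e) / (1 - P_e)
kappa = (0.489655 - 0.506492) / (1 - 0.506492)
kappa = -0.0341

-0.0341


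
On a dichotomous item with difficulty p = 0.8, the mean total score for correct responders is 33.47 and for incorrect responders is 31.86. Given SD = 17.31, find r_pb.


q = 1 - p = 0.2
rpb = ((M1 - M0) / SD) * sqrt(p * q)
rpb = ((33.47 - 31.86) / 17.31) * sqrt(0.8 * 0.2)
rpb = 0.0372

0.0372


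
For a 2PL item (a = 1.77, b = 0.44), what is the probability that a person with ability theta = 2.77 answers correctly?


a*(theta - b) = 1.77 * (2.77 - 0.44) = 4.1241
exp(-4.1241) = 0.0162
P = 1 / (1 + 0.0162)
P = 0.9841

0.9841


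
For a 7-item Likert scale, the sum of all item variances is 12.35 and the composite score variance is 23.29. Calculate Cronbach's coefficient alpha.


alpha = (k/(k-1)) * (1 - sum(si^2)/s_total^2)
= (7/6) * (1 - 12.35/23.29)
alpha = 0.548

0.548


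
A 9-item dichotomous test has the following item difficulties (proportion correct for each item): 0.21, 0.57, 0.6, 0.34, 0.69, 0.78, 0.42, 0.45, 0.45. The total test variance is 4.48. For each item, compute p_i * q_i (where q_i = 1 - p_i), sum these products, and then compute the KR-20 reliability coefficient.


For each item, compute p_i * q_i:
  Item 1: 0.21 * 0.79 = 0.1659
  Item 2: 0.57 * 0.43 = 0.2451
  Item 3: 0.6 * 0.4 = 0.24
  Item 4: 0.34 * 0.66 = 0.2244
  Item 5: 0.69 * 0.31 = 0.2139
  Item 6: 0.78 * 0.22 = 0.1716
  Item 7: 0.42 * 0.58 = 0.2436
  Item 8: 0.45 * 0.55 = 0.2475
  Item 9: 0.45 * 0.55 = 0.2475
Sum(p_i * q_i) = 0.1659 + 0.2451 + 0.24 + 0.2244 + 0.2139 + 0.1716 + 0.2436 + 0.2475 + 0.2475 = 1.9995
KR-20 = (k/(k-1)) * (1 - Sum(p_i*q_i) / Var_total)
= (9/8) * (1 - 1.9995/4.48)
= 1.125 * 0.5537
KR-20 = 0.6229

0.6229


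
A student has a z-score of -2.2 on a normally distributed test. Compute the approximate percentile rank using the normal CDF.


CDF(z) = 0.5 * (1 + erf(z/sqrt(2)))
erf(-1.5556) = -0.9722
CDF = 0.0139
Percentile rank = 0.0139 * 100 = 1.39

1.39


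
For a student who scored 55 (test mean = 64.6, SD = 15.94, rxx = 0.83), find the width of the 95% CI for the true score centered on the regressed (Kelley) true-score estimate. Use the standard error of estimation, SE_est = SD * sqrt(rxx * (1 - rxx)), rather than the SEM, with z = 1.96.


True score estimate = 0.83*55 + 0.17*64.6 = 56.632
SE_est = SD * sqrt(rxx * (1 - rxx)) = 15.94 * sqrt(0.83 * 0.17) = 15.94 * sqrt(0.1411) = 5.987587
CI = T_est +/- z * SE_est, so width = 2 * z * SE_est = 2 * 1.96 * 5.987587
Width = 23.4713

23.4713


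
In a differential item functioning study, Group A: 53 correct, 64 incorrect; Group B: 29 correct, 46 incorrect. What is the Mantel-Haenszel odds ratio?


Odds_A = 53/64 = 0.8281
Odds_B = 29/46 = 0.6304
OR = Odds_A / Odds_B = 0.8281 / 0.6304
Exactly, OR = (53 * 46) / (64 * 29) = 2438 / 1856
OR = 1.3136

1.3136


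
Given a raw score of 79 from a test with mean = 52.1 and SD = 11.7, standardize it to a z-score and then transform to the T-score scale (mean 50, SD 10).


z = (X - mean) / SD = (79 - 52.1) / 11.7
z = 26.9 / 11.7
z = 2.2991
T-score = T = 50 + 10z
Carry z at full precision (z = 26.9 / 11.7) into the conversion:
T-score = 50 + 10 * (26.9 / 11.7) = 50 + 269 / 11.7
T-score = 50 + 22.9915
T-score = 72.9915

72.9915


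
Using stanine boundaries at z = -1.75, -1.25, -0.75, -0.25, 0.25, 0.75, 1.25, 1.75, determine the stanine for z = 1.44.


Stanine boundaries: [-1.75, -1.25, -0.75, -0.25, 0.25, 0.75, 1.25, 1.75]
z = 1.44
Check each boundary:
  z >= -1.75 -> could be stanine 2
  z >= -1.25 -> could be stanine 3
  z >= -0.75 -> could be stanine 4
  z >= -0.25 -> could be stanine 5
  z >= 0.25 -> could be stanine 6
  z >= 0.75 -> could be stanine 7
  z >= 1.25 -> could be stanine 8
  z < 1.75
Highest qualifying boundary gives stanine = 8

8


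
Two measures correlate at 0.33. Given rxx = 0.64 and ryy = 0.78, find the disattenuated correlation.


r_corrected = rxy / sqrt(rxx * ryy)
= 0.33 / sqrt(0.64 * 0.78)
= 0.33 / sqrt(0.4992)
= 0.33 / 0.706541
r_corrected = 0.4671

0.4671


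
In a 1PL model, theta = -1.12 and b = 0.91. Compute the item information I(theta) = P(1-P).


P = 1/(1+exp(-(-1.12-0.91))) = 0.1161
I = P*(1-P) = 0.1161 * 0.8839
I = 0.1026

0.1026


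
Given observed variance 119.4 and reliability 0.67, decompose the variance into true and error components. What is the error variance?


var_true = rxx * var_obs = 0.67 * 119.4 = 79.998
var_error = var_obs - var_true
var_error = 119.4 - 79.998
var_error = 39.402

39.402


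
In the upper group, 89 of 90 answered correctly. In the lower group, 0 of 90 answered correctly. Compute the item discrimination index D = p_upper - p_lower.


p_upper = 89/90 = 0.9889
p_lower = 0/90 = 0.0
D = 0.9889 - 0.0 = 0.9889

0.9889


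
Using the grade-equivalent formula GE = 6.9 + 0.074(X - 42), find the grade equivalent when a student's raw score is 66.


raw - median = 66 - 42 = 24
slope * diff = 0.074 * 24 = 1.776
GE = 6.9 + 1.776
GE = 8.676

8.676


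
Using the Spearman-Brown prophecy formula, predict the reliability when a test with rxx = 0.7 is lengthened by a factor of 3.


r_new = (n * rxx) / (1 + (n-1) * rxx)
r_new = (3 * 0.7) / (1 + 2 * 0.7)
r_new = 2.1 / 2.4
r_new = 0.875

0.875


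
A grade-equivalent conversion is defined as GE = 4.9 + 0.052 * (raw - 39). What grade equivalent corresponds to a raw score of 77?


raw - median = 77 - 39 = 38
slope * diff = 0.052 * 38 = 1.976
GE = 4.9 + 1.976
GE = 6.876

6.876


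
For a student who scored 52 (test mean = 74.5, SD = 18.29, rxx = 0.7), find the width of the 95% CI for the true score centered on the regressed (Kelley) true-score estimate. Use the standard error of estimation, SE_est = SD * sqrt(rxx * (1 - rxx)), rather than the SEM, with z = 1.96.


True score estimate = 0.7*52 + 0.3*74.5 = 58.75
SE_est = SD * sqrt(rxx * (1 - rxx)) = 18.29 * sqrt(0.7 * 0.3) = 18.29 * sqrt(0.21) = 8.381531
CI = T_est +/- z * SE_est, so width = 2 * z * SE_est = 2 * 1.96 * 8.381531
Width = 32.8556

32.8556


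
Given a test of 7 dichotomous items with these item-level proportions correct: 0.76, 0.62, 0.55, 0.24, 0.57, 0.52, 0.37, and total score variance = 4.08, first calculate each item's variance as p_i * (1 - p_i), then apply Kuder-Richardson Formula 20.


For each item, compute p_i * q_i:
  Item 1: 0.76 * 0.24 = 0.1824
  Item 2: 0.62 * 0.38 = 0.2356
  Item 3: 0.55 * 0.45 = 0.2475
  Item 4: 0.24 * 0.76 = 0.1824
  Item 5: 0.57 * 0.43 = 0.2451
  Item 6: 0.52 * 0.48 = 0.2496
  Item 7: 0.37 * 0.63 = 0.2331
Sum(p_i * q_i) = 0.1824 + 0.2356 + 0.2475 + 0.1824 + 0.2451 + 0.2496 + 0.2331 = 1.5757
KR-20 = (k/(k-1)) * (1 - Sum(p_i*q_i) / Var_total)
= (7/6) * (1 - 1.5757/4.08)
= 1.1667 * 0.6138
KR-20 = 0.7161

0.7161


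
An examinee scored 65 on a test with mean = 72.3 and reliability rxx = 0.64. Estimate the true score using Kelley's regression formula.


T_est = rxx * X + (1 - rxx) * mean
T_est = 0.64 * 65 + 0.36 * 72.3
T_est = 41.6 + 26.028
T_est = 67.628

67.628


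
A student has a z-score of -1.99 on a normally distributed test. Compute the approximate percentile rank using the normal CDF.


CDF(z) = 0.5 * (1 + erf(z/sqrt(2)))
erf(-1.4071) = -0.9534
CDF = 0.0233
Percentile rank = 0.0233 * 100 = 2.33

2.33


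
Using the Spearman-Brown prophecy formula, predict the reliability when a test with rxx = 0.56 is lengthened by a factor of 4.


r_new = (n * rxx) / (1 + (n-1) * rxx)
r_new = (4 * 0.56) / (1 + 3 * 0.56)
r_new = 2.24 / 2.68
r_new = 0.8358

0.8358


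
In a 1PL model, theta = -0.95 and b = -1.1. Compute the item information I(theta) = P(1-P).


P = 1/(1+exp(-(-0.95--1.1))) = 0.5374
I = P*(1-P) = 0.5374 * 0.4626
I = 0.2486

0.2486


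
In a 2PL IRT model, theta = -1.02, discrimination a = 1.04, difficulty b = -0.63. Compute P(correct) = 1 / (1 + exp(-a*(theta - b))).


a*(theta - b) = 1.04 * (-1.02 - -0.63) = -0.4056
exp(--0.4056) = 1.5002
P = 1 / (1 + 1.5002)
P = 0.4

0.4


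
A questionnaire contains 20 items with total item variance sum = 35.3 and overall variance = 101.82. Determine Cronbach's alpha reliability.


alpha = (k/(k-1)) * (1 - sum(si^2)/s_total^2)
= (20/19) * (1 - 35.3/101.82)
alpha = 0.6877

0.6877


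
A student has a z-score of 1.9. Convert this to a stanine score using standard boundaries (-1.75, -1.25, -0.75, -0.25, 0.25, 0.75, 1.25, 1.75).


Stanine boundaries: [-1.75, -1.25, -0.75, -0.25, 0.25, 0.75, 1.25, 1.75]
z = 1.9
Check each boundary:
  z >= -1.75 -> could be stanine 2
  z >= -1.25 -> could be stanine 3
  z >= -0.75 -> could be stanine 4
  z >= -0.25 -> could be stanine 5
  z >= 0.25 -> could be stanine 6
  z >= 0.75 -> could be stanine 7
  z >= 1.25 -> could be stanine 8
  z >= 1.75 -> could be stanine 9
Highest qualifying boundary gives stanine = 9

9


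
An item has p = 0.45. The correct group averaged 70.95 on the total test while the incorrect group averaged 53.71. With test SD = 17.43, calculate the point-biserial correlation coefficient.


q = 1 - p = 0.55
rpb = ((M1 - M0) / SD) * sqrt(p * q)
rpb = ((70.95 - 53.71) / 17.43) * sqrt(0.45 * 0.55)
rpb = 0.4921

0.4921


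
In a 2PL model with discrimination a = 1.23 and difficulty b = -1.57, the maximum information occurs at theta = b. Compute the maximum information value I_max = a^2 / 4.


For 2PL, max info at theta = b = -1.57
I_max = a^2 / 4 = 1.23^2 / 4
= 1.5129 / 4
I_max = 0.3782

0.3782
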